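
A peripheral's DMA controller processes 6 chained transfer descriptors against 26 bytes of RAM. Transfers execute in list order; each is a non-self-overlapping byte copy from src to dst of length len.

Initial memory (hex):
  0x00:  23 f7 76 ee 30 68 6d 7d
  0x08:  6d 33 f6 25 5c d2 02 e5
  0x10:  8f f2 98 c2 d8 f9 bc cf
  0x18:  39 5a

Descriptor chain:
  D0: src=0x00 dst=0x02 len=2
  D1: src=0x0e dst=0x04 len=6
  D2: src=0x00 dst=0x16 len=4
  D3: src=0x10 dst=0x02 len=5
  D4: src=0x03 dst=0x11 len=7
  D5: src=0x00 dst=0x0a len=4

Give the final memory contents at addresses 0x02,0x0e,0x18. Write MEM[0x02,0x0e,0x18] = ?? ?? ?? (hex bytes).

[0] 0x00->0x02 len=2 : 23 f7
[1] 0x0e->0x04 len=6 : 02 e5 8f f2 98 c2
[2] 0x00->0x16 len=4 : 23 f7 23 f7
[3] 0x10->0x02 len=5 : 8f f2 98 c2 d8
[4] 0x03->0x11 len=7 : f2 98 c2 d8 f2 98 c2
[5] 0x00->0x0a len=4 : 23 f7 8f f2
query mem[0x02]=0x8f, mem[0x0e]=0x02, mem[0x18]=0x23

MEM[0x02,0x0e,0x18] = 8f 02 23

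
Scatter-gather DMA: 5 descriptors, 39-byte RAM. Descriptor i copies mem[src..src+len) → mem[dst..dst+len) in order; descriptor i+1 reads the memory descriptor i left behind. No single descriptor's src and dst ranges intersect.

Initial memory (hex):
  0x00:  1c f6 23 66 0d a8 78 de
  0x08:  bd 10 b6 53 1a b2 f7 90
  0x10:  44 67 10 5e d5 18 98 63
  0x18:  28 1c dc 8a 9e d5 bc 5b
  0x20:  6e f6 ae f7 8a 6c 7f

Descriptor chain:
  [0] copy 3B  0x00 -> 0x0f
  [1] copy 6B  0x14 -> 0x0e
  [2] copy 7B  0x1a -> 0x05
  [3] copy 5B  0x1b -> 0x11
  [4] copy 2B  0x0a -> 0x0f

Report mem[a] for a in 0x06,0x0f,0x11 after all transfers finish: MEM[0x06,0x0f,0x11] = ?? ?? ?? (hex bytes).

MEM[0x06,0x0f,0x11] = 8a 5b 8a

  after D0: wrote 3B at 0x0f = 1cf623
  after D1: wrote 6B at 0x0e = d5189863281c
  after D2: wrote 7B at 0x05 = dc8a9ed5bc5b6e
  after D3: wrote 5B at 0x11 = 8a9ed5bc5b
  after D4: wrote 2B at 0x0f = 5b6e
query mem[0x06]=0x8a, mem[0x0f]=0x5b, mem[0x11]=0x8a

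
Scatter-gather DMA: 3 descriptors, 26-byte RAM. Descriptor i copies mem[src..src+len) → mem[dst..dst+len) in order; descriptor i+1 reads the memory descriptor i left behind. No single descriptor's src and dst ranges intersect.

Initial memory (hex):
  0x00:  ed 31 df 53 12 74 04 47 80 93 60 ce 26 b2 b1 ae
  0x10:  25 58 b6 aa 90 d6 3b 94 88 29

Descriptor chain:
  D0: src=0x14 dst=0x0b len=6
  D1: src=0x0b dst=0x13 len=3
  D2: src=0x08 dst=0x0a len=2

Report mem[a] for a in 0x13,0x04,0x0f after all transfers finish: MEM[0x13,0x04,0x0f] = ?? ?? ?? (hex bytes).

#0 dst[0x0b+6] := {0x90,0xd6,0x3b,0x94,0x88,0x29}
#1 dst[0x13+3] := {0x90,0xd6,0x3b}
#2 dst[0x0a+2] := {0x80,0x93}
query mem[0x13]=0x90, mem[0x04]=0x12, mem[0x0f]=0x88

MEM[0x13,0x04,0x0f] = 90 12 88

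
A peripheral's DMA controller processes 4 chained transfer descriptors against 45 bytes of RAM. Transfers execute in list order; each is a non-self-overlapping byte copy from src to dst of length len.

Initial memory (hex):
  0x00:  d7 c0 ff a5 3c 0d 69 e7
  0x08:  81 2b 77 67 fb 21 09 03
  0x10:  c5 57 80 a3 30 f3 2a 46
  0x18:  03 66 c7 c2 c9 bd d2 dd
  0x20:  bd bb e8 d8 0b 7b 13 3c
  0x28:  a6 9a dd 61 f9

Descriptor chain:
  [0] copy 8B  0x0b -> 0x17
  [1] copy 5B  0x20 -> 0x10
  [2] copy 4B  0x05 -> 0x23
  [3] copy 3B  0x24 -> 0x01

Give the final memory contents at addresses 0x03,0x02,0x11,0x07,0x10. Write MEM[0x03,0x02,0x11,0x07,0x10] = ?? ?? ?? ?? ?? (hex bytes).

D0: mem[0x17..0x1e] <- [67 fb 21 09 03 c5 57 80]
D1: mem[0x10..0x14] <- [bd bb e8 d8 0b]
D2: mem[0x23..0x26] <- [0d 69 e7 81]
D3: mem[0x01..0x03] <- [69 e7 81]
query mem[0x03]=0x81, mem[0x02]=0xe7, mem[0x11]=0xbb, mem[0x07]=0xe7, mem[0x10]=0xbd

MEM[0x03,0x02,0x11,0x07,0x10] = 81 e7 bb e7 bd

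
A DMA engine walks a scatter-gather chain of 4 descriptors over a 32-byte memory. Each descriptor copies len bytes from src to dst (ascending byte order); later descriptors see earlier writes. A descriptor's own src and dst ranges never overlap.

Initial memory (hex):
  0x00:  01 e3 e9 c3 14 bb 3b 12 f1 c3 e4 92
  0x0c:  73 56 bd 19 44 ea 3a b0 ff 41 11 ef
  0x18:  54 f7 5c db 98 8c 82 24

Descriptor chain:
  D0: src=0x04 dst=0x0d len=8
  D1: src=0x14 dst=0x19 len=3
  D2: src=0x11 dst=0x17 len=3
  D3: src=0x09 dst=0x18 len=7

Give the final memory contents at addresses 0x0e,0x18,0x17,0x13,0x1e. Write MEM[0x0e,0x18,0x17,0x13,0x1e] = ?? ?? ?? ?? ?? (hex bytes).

[0] 0x04->0x0d len=8 : 14 bb 3b 12 f1 c3 e4 92
[1] 0x14->0x19 len=3 : 92 41 11
[2] 0x11->0x17 len=3 : f1 c3 e4
[3] 0x09->0x18 len=7 : c3 e4 92 73 14 bb 3b
query mem[0x0e]=0xbb, mem[0x18]=0xc3, mem[0x17]=0xf1, mem[0x13]=0xe4, mem[0x1e]=0x3b

MEM[0x0e,0x18,0x17,0x13,0x1e] = bb c3 f1 e4 3b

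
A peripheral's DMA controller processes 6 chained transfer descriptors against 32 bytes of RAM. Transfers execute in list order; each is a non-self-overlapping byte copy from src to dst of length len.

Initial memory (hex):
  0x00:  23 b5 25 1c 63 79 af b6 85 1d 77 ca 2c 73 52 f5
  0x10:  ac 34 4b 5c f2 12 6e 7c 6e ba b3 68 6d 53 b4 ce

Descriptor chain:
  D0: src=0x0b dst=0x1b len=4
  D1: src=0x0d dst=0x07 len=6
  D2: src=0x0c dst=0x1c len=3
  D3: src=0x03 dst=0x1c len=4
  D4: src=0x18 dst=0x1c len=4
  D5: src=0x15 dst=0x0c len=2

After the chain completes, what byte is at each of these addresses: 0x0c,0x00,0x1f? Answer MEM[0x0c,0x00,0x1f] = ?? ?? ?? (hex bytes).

D0: mem[0x1b..0x1e] <- [ca 2c 73 52]
D1: mem[0x07..0x0c] <- [73 52 f5 ac 34 4b]
D2: mem[0x1c..0x1e] <- [4b 73 52]
D3: mem[0x1c..0x1f] <- [1c 63 79 af]
D4: mem[0x1c..0x1f] <- [6e ba b3 ca]
D5: mem[0x0c..0x0d] <- [12 6e]
query mem[0x0c]=0x12, mem[0x00]=0x23, mem[0x1f]=0xca

MEM[0x0c,0x00,0x1f] = 12 23 ca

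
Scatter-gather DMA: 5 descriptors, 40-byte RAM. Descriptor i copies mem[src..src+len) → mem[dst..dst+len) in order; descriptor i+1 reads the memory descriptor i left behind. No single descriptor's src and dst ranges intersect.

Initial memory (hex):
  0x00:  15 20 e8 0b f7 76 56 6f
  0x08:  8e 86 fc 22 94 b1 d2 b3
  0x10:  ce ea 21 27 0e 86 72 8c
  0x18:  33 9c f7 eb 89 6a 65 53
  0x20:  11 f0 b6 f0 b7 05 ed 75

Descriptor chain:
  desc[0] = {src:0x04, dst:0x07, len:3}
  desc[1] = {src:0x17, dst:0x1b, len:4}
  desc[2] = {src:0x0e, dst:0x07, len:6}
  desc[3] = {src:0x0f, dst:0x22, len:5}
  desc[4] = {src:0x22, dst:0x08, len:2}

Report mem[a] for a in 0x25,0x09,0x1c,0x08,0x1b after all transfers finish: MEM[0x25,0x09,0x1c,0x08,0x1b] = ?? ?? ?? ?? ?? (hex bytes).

MEM[0x25,0x09,0x1c,0x08,0x1b] = 21 ce 33 b3 8c

  after D0: wrote 3B at 0x07 = f77656
  after D1: wrote 4B at 0x1b = 8c339cf7
  after D2: wrote 6B at 0x07 = d2b3ceea2127
  after D3: wrote 5B at 0x22 = b3ceea2127
  after D4: wrote 2B at 0x08 = b3ce
query mem[0x25]=0x21, mem[0x09]=0xce, mem[0x1c]=0x33, mem[0x08]=0xb3, mem[0x1b]=0x8c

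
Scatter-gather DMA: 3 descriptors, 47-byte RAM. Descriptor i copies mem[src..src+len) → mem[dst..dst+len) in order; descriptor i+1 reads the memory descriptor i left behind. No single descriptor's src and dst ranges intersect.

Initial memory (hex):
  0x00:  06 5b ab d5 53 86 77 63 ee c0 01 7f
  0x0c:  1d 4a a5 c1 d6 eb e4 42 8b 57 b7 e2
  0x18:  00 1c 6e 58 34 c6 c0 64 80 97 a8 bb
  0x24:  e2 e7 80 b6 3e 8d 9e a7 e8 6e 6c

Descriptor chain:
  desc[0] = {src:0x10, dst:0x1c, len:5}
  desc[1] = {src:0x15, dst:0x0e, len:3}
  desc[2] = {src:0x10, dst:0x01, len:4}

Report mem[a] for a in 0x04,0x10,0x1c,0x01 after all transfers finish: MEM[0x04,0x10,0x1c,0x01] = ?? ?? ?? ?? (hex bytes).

D0: mem[0x1c..0x20] <- [d6 eb e4 42 8b]
D1: mem[0x0e..0x10] <- [57 b7 e2]
D2: mem[0x01..0x04] <- [e2 eb e4 42]
query mem[0x04]=0x42, mem[0x10]=0xe2, mem[0x1c]=0xd6, mem[0x01]=0xe2

MEM[0x04,0x10,0x1c,0x01] = 42 e2 d6 e2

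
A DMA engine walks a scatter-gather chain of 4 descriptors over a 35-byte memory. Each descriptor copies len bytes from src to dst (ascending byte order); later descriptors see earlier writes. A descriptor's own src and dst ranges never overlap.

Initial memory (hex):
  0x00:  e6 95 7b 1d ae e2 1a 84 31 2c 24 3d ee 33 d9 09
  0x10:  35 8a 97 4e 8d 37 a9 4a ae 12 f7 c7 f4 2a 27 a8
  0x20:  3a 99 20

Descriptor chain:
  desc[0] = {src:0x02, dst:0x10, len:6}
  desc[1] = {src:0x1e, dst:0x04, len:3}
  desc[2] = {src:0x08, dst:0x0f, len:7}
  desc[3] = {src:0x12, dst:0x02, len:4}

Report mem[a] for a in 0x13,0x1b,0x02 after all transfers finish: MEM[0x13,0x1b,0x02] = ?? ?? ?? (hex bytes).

MEM[0x13,0x1b,0x02] = ee c7 3d

D0: mem[0x10..0x15] <- [7b 1d ae e2 1a 84]
D1: mem[0x04..0x06] <- [27 a8 3a]
D2: mem[0x0f..0x15] <- [31 2c 24 3d ee 33 d9]
D3: mem[0x02..0x05] <- [3d ee 33 d9]
query mem[0x13]=0xee, mem[0x1b]=0xc7, mem[0x02]=0x3d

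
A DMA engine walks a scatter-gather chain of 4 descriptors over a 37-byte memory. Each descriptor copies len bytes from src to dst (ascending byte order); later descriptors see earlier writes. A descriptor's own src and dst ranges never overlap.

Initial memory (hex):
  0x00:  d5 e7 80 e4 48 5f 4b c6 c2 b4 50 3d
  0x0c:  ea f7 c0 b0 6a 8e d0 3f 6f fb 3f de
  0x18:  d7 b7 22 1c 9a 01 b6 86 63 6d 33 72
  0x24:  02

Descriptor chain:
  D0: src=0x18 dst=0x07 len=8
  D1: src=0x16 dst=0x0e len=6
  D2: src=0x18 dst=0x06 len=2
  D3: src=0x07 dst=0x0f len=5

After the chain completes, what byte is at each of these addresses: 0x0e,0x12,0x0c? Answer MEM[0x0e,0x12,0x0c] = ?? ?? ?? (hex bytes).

MEM[0x0e,0x12,0x0c] = 3f 1c 01

D0: mem[0x07..0x0e] <- [d7 b7 22 1c 9a 01 b6 86]
D1: mem[0x0e..0x13] <- [3f de d7 b7 22 1c]
D2: mem[0x06..0x07] <- [d7 b7]
D3: mem[0x0f..0x13] <- [b7 b7 22 1c 9a]
query mem[0x0e]=0x3f, mem[0x12]=0x1c, mem[0x0c]=0x01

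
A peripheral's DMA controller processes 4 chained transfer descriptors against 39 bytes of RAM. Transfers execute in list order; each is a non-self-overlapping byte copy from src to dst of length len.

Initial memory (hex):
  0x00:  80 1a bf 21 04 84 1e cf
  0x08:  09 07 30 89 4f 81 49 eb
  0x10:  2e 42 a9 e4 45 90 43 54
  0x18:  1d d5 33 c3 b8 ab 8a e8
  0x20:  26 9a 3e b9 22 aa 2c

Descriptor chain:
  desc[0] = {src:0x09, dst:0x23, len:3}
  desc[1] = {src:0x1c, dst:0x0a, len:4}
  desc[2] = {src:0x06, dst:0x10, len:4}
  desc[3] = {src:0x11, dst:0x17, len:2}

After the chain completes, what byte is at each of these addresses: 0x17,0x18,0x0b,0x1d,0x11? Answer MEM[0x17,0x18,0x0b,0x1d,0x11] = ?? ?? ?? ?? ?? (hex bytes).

[0] 0x09->0x23 len=3 : 07 30 89
[1] 0x1c->0x0a len=4 : b8 ab 8a e8
[2] 0x06->0x10 len=4 : 1e cf 09 07
[3] 0x11->0x17 len=2 : cf 09
query mem[0x17]=0xcf, mem[0x18]=0x09, mem[0x0b]=0xab, mem[0x1d]=0xab, mem[0x11]=0xcf

MEM[0x17,0x18,0x0b,0x1d,0x11] = cf 09 ab ab cf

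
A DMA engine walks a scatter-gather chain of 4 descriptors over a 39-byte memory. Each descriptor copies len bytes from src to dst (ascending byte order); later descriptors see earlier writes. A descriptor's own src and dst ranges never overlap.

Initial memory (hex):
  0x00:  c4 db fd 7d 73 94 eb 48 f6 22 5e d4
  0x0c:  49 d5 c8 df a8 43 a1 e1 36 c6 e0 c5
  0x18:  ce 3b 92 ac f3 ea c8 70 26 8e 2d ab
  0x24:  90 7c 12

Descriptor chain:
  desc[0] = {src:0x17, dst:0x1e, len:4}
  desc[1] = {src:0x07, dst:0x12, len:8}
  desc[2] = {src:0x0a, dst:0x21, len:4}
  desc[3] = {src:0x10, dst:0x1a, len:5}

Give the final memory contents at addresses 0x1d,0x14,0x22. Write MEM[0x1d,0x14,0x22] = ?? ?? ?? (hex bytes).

MEM[0x1d,0x14,0x22] = f6 22 d4

[0] 0x17->0x1e len=4 : c5 ce 3b 92
[1] 0x07->0x12 len=8 : 48 f6 22 5e d4 49 d5 c8
[2] 0x0a->0x21 len=4 : 5e d4 49 d5
[3] 0x10->0x1a len=5 : a8 43 48 f6 22
query mem[0x1d]=0xf6, mem[0x14]=0x22, mem[0x22]=0xd4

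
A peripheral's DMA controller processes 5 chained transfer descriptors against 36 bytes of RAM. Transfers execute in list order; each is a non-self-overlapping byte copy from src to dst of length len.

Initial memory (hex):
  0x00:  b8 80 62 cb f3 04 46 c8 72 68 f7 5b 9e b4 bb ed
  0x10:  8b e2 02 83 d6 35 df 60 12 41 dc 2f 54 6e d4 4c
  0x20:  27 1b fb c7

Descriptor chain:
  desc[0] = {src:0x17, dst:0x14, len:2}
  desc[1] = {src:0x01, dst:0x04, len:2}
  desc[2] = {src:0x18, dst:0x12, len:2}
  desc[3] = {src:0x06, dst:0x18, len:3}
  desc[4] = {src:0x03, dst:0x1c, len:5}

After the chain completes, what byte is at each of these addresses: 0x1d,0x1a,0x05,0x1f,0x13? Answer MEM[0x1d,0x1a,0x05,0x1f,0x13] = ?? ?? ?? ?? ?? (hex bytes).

MEM[0x1d,0x1a,0x05,0x1f,0x13] = 80 72 62 46 41

D0: mem[0x14..0x15] <- [60 12]
D1: mem[0x04..0x05] <- [80 62]
D2: mem[0x12..0x13] <- [12 41]
D3: mem[0x18..0x1a] <- [46 c8 72]
D4: mem[0x1c..0x20] <- [cb 80 62 46 c8]
query mem[0x1d]=0x80, mem[0x1a]=0x72, mem[0x05]=0x62, mem[0x1f]=0x46, mem[0x13]=0x41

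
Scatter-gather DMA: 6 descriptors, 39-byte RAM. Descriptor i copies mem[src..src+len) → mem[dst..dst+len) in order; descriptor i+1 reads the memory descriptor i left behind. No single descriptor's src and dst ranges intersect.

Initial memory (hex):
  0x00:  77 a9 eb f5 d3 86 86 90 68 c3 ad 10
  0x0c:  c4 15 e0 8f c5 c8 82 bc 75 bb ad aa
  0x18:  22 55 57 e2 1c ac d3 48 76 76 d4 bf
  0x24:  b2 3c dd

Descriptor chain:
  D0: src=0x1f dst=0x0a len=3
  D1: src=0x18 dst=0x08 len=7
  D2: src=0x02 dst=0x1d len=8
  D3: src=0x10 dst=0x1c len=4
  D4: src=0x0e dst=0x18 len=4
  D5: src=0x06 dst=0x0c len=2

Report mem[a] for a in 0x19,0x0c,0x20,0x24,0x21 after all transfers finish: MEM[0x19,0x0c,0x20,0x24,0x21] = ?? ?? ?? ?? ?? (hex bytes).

D0: mem[0x0a..0x0c] <- [48 76 76]
D1: mem[0x08..0x0e] <- [22 55 57 e2 1c ac d3]
D2: mem[0x1d..0x24] <- [eb f5 d3 86 86 90 22 55]
D3: mem[0x1c..0x1f] <- [c5 c8 82 bc]
D4: mem[0x18..0x1b] <- [d3 8f c5 c8]
D5: mem[0x0c..0x0d] <- [86 90]
query mem[0x19]=0x8f, mem[0x0c]=0x86, mem[0x20]=0x86, mem[0x24]=0x55, mem[0x21]=0x86

MEM[0x19,0x0c,0x20,0x24,0x21] = 8f 86 86 55 86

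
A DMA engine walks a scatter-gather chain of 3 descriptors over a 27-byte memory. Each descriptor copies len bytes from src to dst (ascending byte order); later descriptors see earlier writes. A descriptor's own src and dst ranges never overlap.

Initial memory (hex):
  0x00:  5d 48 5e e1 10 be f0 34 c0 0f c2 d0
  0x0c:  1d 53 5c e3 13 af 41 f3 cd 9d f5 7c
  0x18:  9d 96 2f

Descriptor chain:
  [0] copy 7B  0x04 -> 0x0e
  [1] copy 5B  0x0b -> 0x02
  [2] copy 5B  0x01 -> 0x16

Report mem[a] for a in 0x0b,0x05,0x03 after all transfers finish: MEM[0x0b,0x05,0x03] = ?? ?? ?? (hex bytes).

MEM[0x0b,0x05,0x03] = d0 10 1d

D0: mem[0x0e..0x14] <- [10 be f0 34 c0 0f c2]
D1: mem[0x02..0x06] <- [d0 1d 53 10 be]
D2: mem[0x16..0x1a] <- [48 d0 1d 53 10]
query mem[0x0b]=0xd0, mem[0x05]=0x10, mem[0x03]=0x1d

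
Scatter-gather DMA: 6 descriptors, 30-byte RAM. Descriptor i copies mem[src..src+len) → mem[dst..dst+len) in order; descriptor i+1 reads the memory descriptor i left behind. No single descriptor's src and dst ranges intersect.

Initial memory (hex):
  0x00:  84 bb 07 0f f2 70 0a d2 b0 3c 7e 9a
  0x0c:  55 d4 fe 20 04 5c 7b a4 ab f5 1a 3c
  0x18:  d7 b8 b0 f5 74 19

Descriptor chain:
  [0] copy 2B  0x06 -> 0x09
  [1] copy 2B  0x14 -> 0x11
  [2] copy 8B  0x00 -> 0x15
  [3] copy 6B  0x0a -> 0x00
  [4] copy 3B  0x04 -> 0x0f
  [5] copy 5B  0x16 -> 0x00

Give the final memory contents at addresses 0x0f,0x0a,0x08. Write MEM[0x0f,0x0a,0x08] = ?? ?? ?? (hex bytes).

#0 dst[0x09+2] := {0x0a,0xd2}
#1 dst[0x11+2] := {0xab,0xf5}
#2 dst[0x15+8] := {0x84,0xbb,0x07,0x0f,0xf2,0x70,0x0a,0xd2}
#3 dst[0x00+6] := {0xd2,0x9a,0x55,0xd4,0xfe,0x20}
#4 dst[0x0f+3] := {0xfe,0x20,0x0a}
#5 dst[0x00+5] := {0xbb,0x07,0x0f,0xf2,0x70}
query mem[0x0f]=0xfe, mem[0x0a]=0xd2, mem[0x08]=0xb0

MEM[0x0f,0x0a,0x08] = fe d2 b0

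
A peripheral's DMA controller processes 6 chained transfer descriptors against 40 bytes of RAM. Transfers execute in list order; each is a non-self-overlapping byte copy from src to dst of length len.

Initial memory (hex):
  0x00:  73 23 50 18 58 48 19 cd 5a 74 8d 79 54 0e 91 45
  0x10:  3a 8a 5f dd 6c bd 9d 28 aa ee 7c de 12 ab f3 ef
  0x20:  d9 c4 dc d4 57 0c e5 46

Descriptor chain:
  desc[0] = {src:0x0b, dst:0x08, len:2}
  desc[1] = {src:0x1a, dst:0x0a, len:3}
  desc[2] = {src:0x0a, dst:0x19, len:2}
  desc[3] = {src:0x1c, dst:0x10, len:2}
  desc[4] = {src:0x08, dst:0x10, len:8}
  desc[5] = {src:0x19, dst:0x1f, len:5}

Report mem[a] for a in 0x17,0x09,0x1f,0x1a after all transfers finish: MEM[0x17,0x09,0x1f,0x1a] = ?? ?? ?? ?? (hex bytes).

  after D0: wrote 2B at 0x08 = 7954
  after D1: wrote 3B at 0x0a = 7cde12
  after D2: wrote 2B at 0x19 = 7cde
  after D3: wrote 2B at 0x10 = 12ab
  after D4: wrote 8B at 0x10 = 79547cde120e9145
  after D5: wrote 5B at 0x1f = 7cdede12ab
query mem[0x17]=0x45, mem[0x09]=0x54, mem[0x1f]=0x7c, mem[0x1a]=0xde

MEM[0x17,0x09,0x1f,0x1a] = 45 54 7c de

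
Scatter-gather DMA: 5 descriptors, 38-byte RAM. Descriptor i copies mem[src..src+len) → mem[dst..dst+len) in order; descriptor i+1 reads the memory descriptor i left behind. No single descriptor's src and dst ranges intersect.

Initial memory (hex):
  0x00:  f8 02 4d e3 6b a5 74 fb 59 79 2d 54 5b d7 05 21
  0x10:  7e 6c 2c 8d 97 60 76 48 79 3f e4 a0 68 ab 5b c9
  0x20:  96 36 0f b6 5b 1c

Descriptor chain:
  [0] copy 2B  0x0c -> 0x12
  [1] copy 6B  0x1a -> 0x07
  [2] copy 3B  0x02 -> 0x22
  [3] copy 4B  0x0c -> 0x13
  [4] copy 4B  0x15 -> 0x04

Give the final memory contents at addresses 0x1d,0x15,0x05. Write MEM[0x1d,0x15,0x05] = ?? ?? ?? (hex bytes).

[0] 0x0c->0x12 len=2 : 5b d7
[1] 0x1a->0x07 len=6 : e4 a0 68 ab 5b c9
[2] 0x02->0x22 len=3 : 4d e3 6b
[3] 0x0c->0x13 len=4 : c9 d7 05 21
[4] 0x15->0x04 len=4 : 05 21 48 79
query mem[0x1d]=0xab, mem[0x15]=0x05, mem[0x05]=0x21

MEM[0x1d,0x15,0x05] = ab 05 21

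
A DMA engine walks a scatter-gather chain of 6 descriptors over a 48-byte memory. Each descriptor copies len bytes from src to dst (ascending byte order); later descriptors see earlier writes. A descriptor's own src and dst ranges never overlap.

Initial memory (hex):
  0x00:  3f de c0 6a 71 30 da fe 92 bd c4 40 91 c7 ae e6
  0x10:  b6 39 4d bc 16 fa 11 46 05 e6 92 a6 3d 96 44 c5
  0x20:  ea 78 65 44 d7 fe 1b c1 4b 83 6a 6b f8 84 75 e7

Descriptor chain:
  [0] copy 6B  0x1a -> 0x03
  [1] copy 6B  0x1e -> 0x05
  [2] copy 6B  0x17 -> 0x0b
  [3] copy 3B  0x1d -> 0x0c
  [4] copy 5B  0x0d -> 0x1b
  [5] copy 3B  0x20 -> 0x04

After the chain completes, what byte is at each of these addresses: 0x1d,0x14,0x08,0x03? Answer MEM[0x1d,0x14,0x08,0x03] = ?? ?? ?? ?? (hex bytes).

D0: mem[0x03..0x08] <- [92 a6 3d 96 44 c5]
D1: mem[0x05..0x0a] <- [44 c5 ea 78 65 44]
D2: mem[0x0b..0x10] <- [46 05 e6 92 a6 3d]
D3: mem[0x0c..0x0e] <- [96 44 c5]
D4: mem[0x1b..0x1f] <- [44 c5 a6 3d 39]
D5: mem[0x04..0x06] <- [ea 78 65]
query mem[0x1d]=0xa6, mem[0x14]=0x16, mem[0x08]=0x78, mem[0x03]=0x92

MEM[0x1d,0x14,0x08,0x03] = a6 16 78 92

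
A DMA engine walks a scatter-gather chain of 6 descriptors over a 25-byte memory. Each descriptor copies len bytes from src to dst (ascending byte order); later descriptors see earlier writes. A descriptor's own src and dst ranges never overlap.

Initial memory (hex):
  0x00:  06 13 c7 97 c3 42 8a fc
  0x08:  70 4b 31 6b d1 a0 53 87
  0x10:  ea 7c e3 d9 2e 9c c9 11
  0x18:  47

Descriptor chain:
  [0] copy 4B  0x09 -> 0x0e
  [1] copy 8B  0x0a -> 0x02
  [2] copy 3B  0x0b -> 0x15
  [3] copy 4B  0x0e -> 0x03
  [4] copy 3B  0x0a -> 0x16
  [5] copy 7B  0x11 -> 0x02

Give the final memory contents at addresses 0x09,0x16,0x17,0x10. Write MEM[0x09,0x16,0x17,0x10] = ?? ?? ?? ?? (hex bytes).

MEM[0x09,0x16,0x17,0x10] = d1 31 6b 6b

#0 dst[0x0e+4] := {0x4b,0x31,0x6b,0xd1}
#1 dst[0x02+8] := {0x31,0x6b,0xd1,0xa0,0x4b,0x31,0x6b,0xd1}
#2 dst[0x15+3] := {0x6b,0xd1,0xa0}
#3 dst[0x03+4] := {0x4b,0x31,0x6b,0xd1}
#4 dst[0x16+3] := {0x31,0x6b,0xd1}
#5 dst[0x02+7] := {0xd1,0xe3,0xd9,0x2e,0x6b,0x31,0x6b}
query mem[0x09]=0xd1, mem[0x16]=0x31, mem[0x17]=0x6b, mem[0x10]=0x6b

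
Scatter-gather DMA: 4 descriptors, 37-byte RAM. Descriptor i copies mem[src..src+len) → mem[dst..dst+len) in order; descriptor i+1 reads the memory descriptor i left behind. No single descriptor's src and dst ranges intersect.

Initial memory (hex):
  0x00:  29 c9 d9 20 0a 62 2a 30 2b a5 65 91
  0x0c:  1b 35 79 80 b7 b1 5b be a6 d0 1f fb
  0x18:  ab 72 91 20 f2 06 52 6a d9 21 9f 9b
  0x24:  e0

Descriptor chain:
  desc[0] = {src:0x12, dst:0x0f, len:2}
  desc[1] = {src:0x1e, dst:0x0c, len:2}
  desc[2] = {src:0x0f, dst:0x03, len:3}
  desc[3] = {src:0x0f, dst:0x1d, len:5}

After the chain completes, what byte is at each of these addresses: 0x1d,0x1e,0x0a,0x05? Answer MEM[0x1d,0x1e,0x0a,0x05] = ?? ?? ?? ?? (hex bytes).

MEM[0x1d,0x1e,0x0a,0x05] = 5b be 65 b1

#0 dst[0x0f+2] := {0x5b,0xbe}
#1 dst[0x0c+2] := {0x52,0x6a}
#2 dst[0x03+3] := {0x5b,0xbe,0xb1}
#3 dst[0x1d+5] := {0x5b,0xbe,0xb1,0x5b,0xbe}
query mem[0x1d]=0x5b, mem[0x1e]=0xbe, mem[0x0a]=0x65, mem[0x05]=0xb1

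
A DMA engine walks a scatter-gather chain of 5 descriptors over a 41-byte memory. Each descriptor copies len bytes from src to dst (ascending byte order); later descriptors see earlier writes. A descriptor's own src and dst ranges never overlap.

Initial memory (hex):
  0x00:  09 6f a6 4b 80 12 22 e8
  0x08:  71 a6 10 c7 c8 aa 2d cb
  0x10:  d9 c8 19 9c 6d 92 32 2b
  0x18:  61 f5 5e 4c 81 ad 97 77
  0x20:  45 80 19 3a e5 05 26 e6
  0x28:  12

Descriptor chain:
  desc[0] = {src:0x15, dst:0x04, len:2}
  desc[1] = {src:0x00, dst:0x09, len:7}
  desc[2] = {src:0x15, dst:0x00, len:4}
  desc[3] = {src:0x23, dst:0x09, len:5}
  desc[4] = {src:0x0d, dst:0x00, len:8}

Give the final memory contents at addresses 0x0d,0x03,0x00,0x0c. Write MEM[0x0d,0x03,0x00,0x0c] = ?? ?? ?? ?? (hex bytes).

[0] 0x15->0x04 len=2 : 92 32
[1] 0x00->0x09 len=7 : 09 6f a6 4b 92 32 22
[2] 0x15->0x00 len=4 : 92 32 2b 61
[3] 0x23->0x09 len=5 : 3a e5 05 26 e6
[4] 0x0d->0x00 len=8 : e6 32 22 d9 c8 19 9c 6d
query mem[0x0d]=0xe6, mem[0x03]=0xd9, mem[0x00]=0xe6, mem[0x0c]=0x26

MEM[0x0d,0x03,0x00,0x0c] = e6 d9 e6 26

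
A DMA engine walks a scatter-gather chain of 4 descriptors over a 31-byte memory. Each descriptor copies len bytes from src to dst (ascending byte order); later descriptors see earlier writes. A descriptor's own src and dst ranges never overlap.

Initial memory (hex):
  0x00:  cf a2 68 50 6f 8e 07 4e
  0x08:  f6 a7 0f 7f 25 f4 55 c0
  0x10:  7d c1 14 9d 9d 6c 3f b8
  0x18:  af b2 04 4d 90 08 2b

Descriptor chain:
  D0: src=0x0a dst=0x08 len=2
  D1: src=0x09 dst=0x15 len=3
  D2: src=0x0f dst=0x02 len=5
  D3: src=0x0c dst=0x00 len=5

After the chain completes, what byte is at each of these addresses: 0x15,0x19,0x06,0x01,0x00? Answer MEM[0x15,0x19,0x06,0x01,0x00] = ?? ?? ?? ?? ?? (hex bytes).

MEM[0x15,0x19,0x06,0x01,0x00] = 7f b2 9d f4 25

D0: mem[0x08..0x09] <- [0f 7f]
D1: mem[0x15..0x17] <- [7f 0f 7f]
D2: mem[0x02..0x06] <- [c0 7d c1 14 9d]
D3: mem[0x00..0x04] <- [25 f4 55 c0 7d]
query mem[0x15]=0x7f, mem[0x19]=0xb2, mem[0x06]=0x9d, mem[0x01]=0xf4, mem[0x00]=0x25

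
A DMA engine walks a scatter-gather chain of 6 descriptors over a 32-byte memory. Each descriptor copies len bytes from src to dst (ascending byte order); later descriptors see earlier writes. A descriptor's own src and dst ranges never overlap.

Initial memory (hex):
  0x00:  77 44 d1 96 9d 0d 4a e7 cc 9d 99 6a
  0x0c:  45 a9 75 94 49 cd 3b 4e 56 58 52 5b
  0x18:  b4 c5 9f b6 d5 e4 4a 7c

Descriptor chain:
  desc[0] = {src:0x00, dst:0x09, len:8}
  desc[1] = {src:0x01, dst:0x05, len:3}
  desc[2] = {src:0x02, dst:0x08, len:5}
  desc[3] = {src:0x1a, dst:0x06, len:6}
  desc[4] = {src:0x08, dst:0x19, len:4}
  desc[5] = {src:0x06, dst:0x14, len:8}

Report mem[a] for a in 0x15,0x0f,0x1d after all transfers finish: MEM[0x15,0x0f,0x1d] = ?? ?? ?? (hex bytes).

#0 dst[0x09+8] := {0x77,0x44,0xd1,0x96,0x9d,0x0d,0x4a,0xe7}
#1 dst[0x05+3] := {0x44,0xd1,0x96}
#2 dst[0x08+5] := {0xd1,0x96,0x9d,0x44,0xd1}
#3 dst[0x06+6] := {0x9f,0xb6,0xd5,0xe4,0x4a,0x7c}
#4 dst[0x19+4] := {0xd5,0xe4,0x4a,0x7c}
#5 dst[0x14+8] := {0x9f,0xb6,0xd5,0xe4,0x4a,0x7c,0xd1,0x9d}
query mem[0x15]=0xb6, mem[0x0f]=0x4a, mem[0x1d]=0xe4

MEM[0x15,0x0f,0x1d] = b6 4a e4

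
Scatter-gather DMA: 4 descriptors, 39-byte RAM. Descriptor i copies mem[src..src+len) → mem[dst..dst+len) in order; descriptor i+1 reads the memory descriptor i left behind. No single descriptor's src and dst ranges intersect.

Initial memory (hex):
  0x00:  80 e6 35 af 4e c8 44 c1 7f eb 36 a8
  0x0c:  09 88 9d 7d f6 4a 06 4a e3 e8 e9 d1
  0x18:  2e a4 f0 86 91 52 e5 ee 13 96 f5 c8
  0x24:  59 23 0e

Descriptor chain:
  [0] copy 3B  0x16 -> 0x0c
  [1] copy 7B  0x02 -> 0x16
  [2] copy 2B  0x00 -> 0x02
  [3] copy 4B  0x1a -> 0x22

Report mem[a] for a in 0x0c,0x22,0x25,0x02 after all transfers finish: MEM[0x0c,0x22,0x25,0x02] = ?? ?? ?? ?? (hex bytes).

MEM[0x0c,0x22,0x25,0x02] = e9 44 52 80

#0 dst[0x0c+3] := {0xe9,0xd1,0x2e}
#1 dst[0x16+7] := {0x35,0xaf,0x4e,0xc8,0x44,0xc1,0x7f}
#2 dst[0x02+2] := {0x80,0xe6}
#3 dst[0x22+4] := {0x44,0xc1,0x7f,0x52}
query mem[0x0c]=0xe9, mem[0x22]=0x44, mem[0x25]=0x52, mem[0x02]=0x80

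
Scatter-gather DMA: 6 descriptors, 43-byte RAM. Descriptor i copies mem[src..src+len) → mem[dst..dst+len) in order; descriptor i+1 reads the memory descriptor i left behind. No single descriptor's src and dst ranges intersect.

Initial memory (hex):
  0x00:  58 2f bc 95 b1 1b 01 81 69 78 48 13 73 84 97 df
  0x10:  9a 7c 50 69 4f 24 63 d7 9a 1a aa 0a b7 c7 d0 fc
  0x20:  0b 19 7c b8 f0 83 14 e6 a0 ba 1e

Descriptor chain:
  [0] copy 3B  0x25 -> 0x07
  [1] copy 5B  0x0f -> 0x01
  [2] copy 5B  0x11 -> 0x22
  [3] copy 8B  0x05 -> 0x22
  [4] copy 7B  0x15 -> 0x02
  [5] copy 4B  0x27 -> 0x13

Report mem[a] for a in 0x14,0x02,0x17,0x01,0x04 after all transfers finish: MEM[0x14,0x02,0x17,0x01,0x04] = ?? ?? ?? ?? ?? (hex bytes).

#0 dst[0x07+3] := {0x83,0x14,0xe6}
#1 dst[0x01+5] := {0xdf,0x9a,0x7c,0x50,0x69}
#2 dst[0x22+5] := {0x7c,0x50,0x69,0x4f,0x24}
#3 dst[0x22+8] := {0x69,0x01,0x83,0x14,0xe6,0x48,0x13,0x73}
#4 dst[0x02+7] := {0x24,0x63,0xd7,0x9a,0x1a,0xaa,0x0a}
#5 dst[0x13+4] := {0x48,0x13,0x73,0x1e}
query mem[0x14]=0x13, mem[0x02]=0x24, mem[0x17]=0xd7, mem[0x01]=0xdf, mem[0x04]=0xd7

MEM[0x14,0x02,0x17,0x01,0x04] = 13 24 d7 df d7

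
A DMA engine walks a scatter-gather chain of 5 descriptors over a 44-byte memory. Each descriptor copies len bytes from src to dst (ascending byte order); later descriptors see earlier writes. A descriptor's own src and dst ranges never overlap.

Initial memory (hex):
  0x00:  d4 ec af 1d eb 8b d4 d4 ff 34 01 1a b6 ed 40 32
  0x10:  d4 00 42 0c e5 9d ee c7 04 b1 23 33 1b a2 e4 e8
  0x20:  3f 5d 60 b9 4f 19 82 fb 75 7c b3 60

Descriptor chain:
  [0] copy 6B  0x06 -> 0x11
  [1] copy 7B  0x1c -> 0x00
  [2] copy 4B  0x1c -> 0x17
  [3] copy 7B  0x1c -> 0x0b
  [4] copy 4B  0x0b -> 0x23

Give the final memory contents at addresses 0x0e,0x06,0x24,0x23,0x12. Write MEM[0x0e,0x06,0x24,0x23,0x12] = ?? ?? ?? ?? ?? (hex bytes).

[0] 0x06->0x11 len=6 : d4 d4 ff 34 01 1a
[1] 0x1c->0x00 len=7 : 1b a2 e4 e8 3f 5d 60
[2] 0x1c->0x17 len=4 : 1b a2 e4 e8
[3] 0x1c->0x0b len=7 : 1b a2 e4 e8 3f 5d 60
[4] 0x0b->0x23 len=4 : 1b a2 e4 e8
query mem[0x0e]=0xe8, mem[0x06]=0x60, mem[0x24]=0xa2, mem[0x23]=0x1b, mem[0x12]=0xd4

MEM[0x0e,0x06,0x24,0x23,0x12] = e8 60 a2 1b d4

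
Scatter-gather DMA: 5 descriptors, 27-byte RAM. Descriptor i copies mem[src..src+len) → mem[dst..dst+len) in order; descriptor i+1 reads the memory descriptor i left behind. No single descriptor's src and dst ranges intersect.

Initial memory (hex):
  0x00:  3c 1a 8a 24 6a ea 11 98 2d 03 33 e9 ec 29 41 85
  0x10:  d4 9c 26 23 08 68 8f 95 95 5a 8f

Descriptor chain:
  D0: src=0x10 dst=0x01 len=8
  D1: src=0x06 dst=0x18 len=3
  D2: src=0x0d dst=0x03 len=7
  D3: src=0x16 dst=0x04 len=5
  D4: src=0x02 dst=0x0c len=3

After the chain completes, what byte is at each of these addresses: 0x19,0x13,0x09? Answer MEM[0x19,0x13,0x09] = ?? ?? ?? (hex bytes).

MEM[0x19,0x13,0x09] = 8f 23 23

#0 dst[0x01+8] := {0xd4,0x9c,0x26,0x23,0x08,0x68,0x8f,0x95}
#1 dst[0x18+3] := {0x68,0x8f,0x95}
#2 dst[0x03+7] := {0x29,0x41,0x85,0xd4,0x9c,0x26,0x23}
#3 dst[0x04+5] := {0x8f,0x95,0x68,0x8f,0x95}
#4 dst[0x0c+3] := {0x9c,0x29,0x8f}
query mem[0x19]=0x8f, mem[0x13]=0x23, mem[0x09]=0x23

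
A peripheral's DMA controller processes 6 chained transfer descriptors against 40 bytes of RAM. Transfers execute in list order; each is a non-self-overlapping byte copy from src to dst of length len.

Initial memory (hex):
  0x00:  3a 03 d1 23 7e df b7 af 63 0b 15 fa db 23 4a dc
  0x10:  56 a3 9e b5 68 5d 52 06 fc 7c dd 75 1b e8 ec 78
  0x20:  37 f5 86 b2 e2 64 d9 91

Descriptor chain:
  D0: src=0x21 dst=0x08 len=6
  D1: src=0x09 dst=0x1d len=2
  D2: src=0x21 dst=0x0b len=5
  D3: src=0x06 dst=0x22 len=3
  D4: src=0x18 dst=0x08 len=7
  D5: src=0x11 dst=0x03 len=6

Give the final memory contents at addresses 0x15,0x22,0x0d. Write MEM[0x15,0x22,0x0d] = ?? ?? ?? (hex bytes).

[0] 0x21->0x08 len=6 : f5 86 b2 e2 64 d9
[1] 0x09->0x1d len=2 : 86 b2
[2] 0x21->0x0b len=5 : f5 86 b2 e2 64
[3] 0x06->0x22 len=3 : b7 af f5
[4] 0x18->0x08 len=7 : fc 7c dd 75 1b 86 b2
[5] 0x11->0x03 len=6 : a3 9e b5 68 5d 52
query mem[0x15]=0x5d, mem[0x22]=0xb7, mem[0x0d]=0x86

MEM[0x15,0x22,0x0d] = 5d b7 86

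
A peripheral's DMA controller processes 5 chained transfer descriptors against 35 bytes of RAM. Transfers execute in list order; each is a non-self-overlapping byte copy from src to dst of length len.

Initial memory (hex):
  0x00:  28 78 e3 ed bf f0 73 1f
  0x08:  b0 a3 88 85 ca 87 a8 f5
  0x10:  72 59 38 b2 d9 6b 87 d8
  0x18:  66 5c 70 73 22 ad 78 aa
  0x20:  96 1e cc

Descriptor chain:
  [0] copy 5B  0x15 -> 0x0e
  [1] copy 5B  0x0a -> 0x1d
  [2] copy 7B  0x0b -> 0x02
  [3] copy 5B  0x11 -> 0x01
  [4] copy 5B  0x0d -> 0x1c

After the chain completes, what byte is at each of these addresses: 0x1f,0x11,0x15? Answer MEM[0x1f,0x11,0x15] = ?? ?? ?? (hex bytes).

MEM[0x1f,0x11,0x15] = d8 66 6b

  after D0: wrote 5B at 0x0e = 6b87d8665c
  after D1: wrote 5B at 0x1d = 8885ca876b
  after D2: wrote 7B at 0x02 = 85ca876b87d866
  after D3: wrote 5B at 0x01 = 665cb2d96b
  after D4: wrote 5B at 0x1c = 876b87d866
query mem[0x1f]=0xd8, mem[0x11]=0x66, mem[0x15]=0x6b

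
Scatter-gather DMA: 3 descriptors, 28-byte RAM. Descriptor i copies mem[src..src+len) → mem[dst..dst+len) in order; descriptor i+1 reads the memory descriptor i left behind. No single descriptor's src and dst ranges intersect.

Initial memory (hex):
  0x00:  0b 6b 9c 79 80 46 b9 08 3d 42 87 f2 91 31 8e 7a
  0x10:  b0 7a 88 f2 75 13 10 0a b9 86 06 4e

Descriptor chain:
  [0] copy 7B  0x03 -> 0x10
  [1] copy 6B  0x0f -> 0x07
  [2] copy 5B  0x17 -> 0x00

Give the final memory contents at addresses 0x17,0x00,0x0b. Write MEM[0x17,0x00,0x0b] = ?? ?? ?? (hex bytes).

D0: mem[0x10..0x16] <- [79 80 46 b9 08 3d 42]
D1: mem[0x07..0x0c] <- [7a 79 80 46 b9 08]
D2: mem[0x00..0x04] <- [0a b9 86 06 4e]
query mem[0x17]=0x0a, mem[0x00]=0x0a, mem[0x0b]=0xb9

MEM[0x17,0x00,0x0b] = 0a 0a b9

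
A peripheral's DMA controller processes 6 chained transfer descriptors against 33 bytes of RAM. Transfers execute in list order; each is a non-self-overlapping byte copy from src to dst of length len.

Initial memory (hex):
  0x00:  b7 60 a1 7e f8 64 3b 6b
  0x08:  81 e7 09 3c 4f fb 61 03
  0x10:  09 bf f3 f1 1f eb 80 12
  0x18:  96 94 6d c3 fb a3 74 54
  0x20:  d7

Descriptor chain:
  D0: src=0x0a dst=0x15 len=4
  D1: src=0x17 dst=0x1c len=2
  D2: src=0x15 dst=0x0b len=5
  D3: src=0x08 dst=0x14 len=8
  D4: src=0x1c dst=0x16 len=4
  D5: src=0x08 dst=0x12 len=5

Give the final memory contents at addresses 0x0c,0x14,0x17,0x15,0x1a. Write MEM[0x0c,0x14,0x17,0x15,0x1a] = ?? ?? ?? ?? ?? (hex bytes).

MEM[0x0c,0x14,0x17,0x15,0x1a] = 3c 09 fb 09 fb

[0] 0x0a->0x15 len=4 : 09 3c 4f fb
[1] 0x17->0x1c len=2 : 4f fb
[2] 0x15->0x0b len=5 : 09 3c 4f fb 94
[3] 0x08->0x14 len=8 : 81 e7 09 09 3c 4f fb 94
[4] 0x1c->0x16 len=4 : 4f fb 74 54
[5] 0x08->0x12 len=5 : 81 e7 09 09 3c
query mem[0x0c]=0x3c, mem[0x14]=0x09, mem[0x17]=0xfb, mem[0x15]=0x09, mem[0x1a]=0xfb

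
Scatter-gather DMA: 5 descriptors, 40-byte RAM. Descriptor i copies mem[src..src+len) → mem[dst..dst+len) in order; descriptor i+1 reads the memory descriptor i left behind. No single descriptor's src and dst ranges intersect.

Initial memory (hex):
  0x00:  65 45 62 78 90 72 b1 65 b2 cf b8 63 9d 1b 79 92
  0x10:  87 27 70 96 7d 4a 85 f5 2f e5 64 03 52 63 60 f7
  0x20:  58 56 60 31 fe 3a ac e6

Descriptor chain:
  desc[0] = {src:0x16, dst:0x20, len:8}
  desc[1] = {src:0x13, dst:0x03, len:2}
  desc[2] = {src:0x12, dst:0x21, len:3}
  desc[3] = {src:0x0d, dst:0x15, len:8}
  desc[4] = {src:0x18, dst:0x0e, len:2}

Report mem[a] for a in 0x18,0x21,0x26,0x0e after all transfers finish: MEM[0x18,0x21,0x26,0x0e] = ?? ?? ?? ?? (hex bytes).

MEM[0x18,0x21,0x26,0x0e] = 87 70 52 87

D0: mem[0x20..0x27] <- [85 f5 2f e5 64 03 52 63]
D1: mem[0x03..0x04] <- [96 7d]
D2: mem[0x21..0x23] <- [70 96 7d]
D3: mem[0x15..0x1c] <- [1b 79 92 87 27 70 96 7d]
D4: mem[0x0e..0x0f] <- [87 27]
query mem[0x18]=0x87, mem[0x21]=0x70, mem[0x26]=0x52, mem[0x0e]=0x87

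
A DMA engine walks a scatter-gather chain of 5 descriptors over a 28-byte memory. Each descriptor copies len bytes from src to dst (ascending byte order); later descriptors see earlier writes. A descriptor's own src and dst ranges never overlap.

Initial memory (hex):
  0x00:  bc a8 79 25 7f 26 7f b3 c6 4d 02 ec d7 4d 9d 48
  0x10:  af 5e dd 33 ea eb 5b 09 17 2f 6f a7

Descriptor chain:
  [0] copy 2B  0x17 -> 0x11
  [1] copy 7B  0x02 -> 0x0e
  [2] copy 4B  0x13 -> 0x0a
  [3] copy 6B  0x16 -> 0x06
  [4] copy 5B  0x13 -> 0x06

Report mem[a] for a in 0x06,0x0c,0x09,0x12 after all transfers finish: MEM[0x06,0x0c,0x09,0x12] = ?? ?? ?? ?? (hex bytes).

[0] 0x17->0x11 len=2 : 09 17
[1] 0x02->0x0e len=7 : 79 25 7f 26 7f b3 c6
[2] 0x13->0x0a len=4 : b3 c6 eb 5b
[3] 0x16->0x06 len=6 : 5b 09 17 2f 6f a7
[4] 0x13->0x06 len=5 : b3 c6 eb 5b 09
query mem[0x06]=0xb3, mem[0x0c]=0xeb, mem[0x09]=0x5b, mem[0x12]=0x7f

MEM[0x06,0x0c,0x09,0x12] = b3 eb 5b 7f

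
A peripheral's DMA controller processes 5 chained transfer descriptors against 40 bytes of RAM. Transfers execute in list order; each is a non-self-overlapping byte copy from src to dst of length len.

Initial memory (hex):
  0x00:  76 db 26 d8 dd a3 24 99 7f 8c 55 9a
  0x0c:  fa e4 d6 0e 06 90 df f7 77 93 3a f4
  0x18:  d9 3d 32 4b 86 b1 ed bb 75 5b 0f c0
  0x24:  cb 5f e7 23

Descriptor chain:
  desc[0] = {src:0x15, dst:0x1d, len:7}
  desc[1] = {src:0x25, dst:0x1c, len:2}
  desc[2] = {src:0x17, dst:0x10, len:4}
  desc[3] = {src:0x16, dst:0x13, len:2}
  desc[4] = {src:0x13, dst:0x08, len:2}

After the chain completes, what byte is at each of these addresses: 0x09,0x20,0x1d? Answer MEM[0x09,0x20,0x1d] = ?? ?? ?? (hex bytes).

[0] 0x15->0x1d len=7 : 93 3a f4 d9 3d 32 4b
[1] 0x25->0x1c len=2 : 5f e7
[2] 0x17->0x10 len=4 : f4 d9 3d 32
[3] 0x16->0x13 len=2 : 3a f4
[4] 0x13->0x08 len=2 : 3a f4
query mem[0x09]=0xf4, mem[0x20]=0xd9, mem[0x1d]=0xe7

MEM[0x09,0x20,0x1d] = f4 d9 e7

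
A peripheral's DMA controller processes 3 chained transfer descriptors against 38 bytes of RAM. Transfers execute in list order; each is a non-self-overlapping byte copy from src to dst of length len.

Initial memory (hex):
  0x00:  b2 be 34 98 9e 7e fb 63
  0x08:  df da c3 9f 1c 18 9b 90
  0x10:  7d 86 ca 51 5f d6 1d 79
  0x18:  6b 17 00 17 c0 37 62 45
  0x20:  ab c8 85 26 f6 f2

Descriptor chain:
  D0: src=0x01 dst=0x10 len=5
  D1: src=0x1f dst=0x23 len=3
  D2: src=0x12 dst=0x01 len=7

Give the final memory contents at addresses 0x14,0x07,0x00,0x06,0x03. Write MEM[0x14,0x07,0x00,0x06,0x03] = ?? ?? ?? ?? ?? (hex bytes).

  after D0: wrote 5B at 0x10 = be34989e7e
  after D1: wrote 3B at 0x23 = 45abc8
  after D2: wrote 7B at 0x01 = 989e7ed61d796b
query mem[0x14]=0x7e, mem[0x07]=0x6b, mem[0x00]=0xb2, mem[0x06]=0x79, mem[0x03]=0x7e

MEM[0x14,0x07,0x00,0x06,0x03] = 7e 6b b2 79 7e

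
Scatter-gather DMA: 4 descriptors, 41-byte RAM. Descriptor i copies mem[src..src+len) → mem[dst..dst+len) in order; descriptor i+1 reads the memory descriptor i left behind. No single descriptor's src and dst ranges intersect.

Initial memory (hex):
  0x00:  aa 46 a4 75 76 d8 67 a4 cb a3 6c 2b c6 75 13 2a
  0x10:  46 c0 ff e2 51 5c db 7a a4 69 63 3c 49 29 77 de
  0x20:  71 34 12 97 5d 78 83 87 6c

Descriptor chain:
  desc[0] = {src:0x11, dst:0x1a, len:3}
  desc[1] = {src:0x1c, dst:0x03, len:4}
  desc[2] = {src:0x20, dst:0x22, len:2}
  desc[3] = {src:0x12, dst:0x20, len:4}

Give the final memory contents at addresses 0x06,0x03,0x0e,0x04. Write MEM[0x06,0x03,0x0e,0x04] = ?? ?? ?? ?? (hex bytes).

#0 dst[0x1a+3] := {0xc0,0xff,0xe2}
#1 dst[0x03+4] := {0xe2,0x29,0x77,0xde}
#2 dst[0x22+2] := {0x71,0x34}
#3 dst[0x20+4] := {0xff,0xe2,0x51,0x5c}
query mem[0x06]=0xde, mem[0x03]=0xe2, mem[0x0e]=0x13, mem[0x04]=0x29

MEM[0x06,0x03,0x0e,0x04] = de e2 13 29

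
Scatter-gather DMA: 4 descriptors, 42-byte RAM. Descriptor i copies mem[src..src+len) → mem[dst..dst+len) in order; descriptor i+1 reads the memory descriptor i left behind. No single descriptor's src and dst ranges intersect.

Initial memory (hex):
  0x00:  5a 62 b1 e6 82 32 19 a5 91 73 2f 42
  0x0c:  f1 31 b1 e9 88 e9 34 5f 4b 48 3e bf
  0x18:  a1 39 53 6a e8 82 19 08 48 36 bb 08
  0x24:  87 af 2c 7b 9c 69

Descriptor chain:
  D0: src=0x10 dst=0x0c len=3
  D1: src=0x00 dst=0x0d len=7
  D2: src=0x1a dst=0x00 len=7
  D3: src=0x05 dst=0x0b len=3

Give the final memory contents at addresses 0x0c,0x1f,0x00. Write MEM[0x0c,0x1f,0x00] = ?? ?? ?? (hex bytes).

#0 dst[0x0c+3] := {0x88,0xe9,0x34}
#1 dst[0x0d+7] := {0x5a,0x62,0xb1,0xe6,0x82,0x32,0x19}
#2 dst[0x00+7] := {0x53,0x6a,0xe8,0x82,0x19,0x08,0x48}
#3 dst[0x0b+3] := {0x08,0x48,0xa5}
query mem[0x0c]=0x48, mem[0x1f]=0x08, mem[0x00]=0x53

MEM[0x0c,0x1f,0x00] = 48 08 53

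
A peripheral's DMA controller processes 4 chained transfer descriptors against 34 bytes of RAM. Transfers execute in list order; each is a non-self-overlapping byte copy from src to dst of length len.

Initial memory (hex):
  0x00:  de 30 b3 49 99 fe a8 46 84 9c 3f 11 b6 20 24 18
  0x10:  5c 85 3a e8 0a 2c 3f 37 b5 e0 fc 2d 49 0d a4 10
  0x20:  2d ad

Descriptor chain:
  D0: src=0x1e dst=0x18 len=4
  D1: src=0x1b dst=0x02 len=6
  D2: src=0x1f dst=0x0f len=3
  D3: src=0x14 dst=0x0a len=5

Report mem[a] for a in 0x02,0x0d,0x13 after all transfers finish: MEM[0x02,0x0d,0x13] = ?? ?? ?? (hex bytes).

  after D0: wrote 4B at 0x18 = a4102dad
  after D1: wrote 6B at 0x02 = ad490da4102d
  after D2: wrote 3B at 0x0f = 102dad
  after D3: wrote 5B at 0x0a = 0a2c3f37a4
query mem[0x02]=0xad, mem[0x0d]=0x37, mem[0x13]=0xe8

MEM[0x02,0x0d,0x13] = ad 37 e8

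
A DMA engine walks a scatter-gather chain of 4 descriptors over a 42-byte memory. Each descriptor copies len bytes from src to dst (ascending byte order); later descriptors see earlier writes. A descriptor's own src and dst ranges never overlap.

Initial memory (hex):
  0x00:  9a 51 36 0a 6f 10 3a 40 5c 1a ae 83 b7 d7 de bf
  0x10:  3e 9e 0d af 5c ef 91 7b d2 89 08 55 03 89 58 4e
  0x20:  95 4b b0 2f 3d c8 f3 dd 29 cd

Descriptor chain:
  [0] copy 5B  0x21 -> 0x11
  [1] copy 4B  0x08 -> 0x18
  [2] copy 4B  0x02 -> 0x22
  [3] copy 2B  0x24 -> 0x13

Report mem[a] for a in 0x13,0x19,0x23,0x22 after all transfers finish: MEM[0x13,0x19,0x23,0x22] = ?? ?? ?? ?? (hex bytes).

MEM[0x13,0x19,0x23,0x22] = 6f 1a 0a 36

  after D0: wrote 5B at 0x11 = 4bb02f3dc8
  after D1: wrote 4B at 0x18 = 5c1aae83
  after D2: wrote 4B at 0x22 = 360a6f10
  after D3: wrote 2B at 0x13 = 6f10
query mem[0x13]=0x6f, mem[0x19]=0x1a, mem[0x23]=0x0a, mem[0x22]=0x36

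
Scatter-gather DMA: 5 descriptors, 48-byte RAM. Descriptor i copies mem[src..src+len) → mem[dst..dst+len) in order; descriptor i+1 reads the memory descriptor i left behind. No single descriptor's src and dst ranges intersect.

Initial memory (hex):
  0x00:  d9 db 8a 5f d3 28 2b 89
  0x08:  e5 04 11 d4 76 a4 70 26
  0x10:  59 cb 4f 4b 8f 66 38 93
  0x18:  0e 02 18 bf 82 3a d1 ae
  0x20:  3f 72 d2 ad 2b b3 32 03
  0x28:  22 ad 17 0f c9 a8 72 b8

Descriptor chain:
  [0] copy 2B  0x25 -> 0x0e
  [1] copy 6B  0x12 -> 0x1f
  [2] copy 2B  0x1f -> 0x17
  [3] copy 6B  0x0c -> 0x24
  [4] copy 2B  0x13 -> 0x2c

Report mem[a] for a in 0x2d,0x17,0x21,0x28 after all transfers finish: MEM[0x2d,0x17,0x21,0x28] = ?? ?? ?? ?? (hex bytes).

#0 dst[0x0e+2] := {0xb3,0x32}
#1 dst[0x1f+6] := {0x4f,0x4b,0x8f,0x66,0x38,0x93}
#2 dst[0x17+2] := {0x4f,0x4b}
#3 dst[0x24+6] := {0x76,0xa4,0xb3,0x32,0x59,0xcb}
#4 dst[0x2c+2] := {0x4b,0x8f}
query mem[0x2d]=0x8f, mem[0x17]=0x4f, mem[0x21]=0x8f, mem[0x28]=0x59

MEM[0x2d,0x17,0x21,0x28] = 8f 4f 8f 59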